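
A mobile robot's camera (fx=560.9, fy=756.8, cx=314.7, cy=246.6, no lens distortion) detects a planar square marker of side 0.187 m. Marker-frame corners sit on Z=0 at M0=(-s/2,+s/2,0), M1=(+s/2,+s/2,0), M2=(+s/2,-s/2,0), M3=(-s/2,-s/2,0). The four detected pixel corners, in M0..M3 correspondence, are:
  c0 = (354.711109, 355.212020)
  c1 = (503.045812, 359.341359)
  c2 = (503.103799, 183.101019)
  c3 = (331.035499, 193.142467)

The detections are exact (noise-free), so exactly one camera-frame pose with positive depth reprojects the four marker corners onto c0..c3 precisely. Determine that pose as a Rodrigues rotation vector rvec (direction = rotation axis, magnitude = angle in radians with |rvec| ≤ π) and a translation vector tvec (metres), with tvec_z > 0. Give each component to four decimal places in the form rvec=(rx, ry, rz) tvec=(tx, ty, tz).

rvec=(0.6105, 0.2774, -0.1112) tvec=(0.1254, 0.0288, 0.6670)

Intrinsics K: fx=560.9, fy=756.8, cx=314.7, cy=246.6
Marker side s = 0.187 m; corners in marker frame (Z=0):
  M0 = (-0.0935, +0.0935, 0)
  M1 = (+0.0935, +0.0935, 0)
  M2 = (+0.0935, -0.0935, 0)
  M3 = (-0.0935, -0.0935, 0)
Detected image corners:
  c0 = (354.711109, 355.212020) px
  c1 = (503.045812, 359.341359) px
  c2 = (503.103799, 183.101019) px
  c3 = (331.035499, 193.142467) px
Planar DLT: solve 8×8 A·h = b for H (H[2,2]=1):
  H  [+668.40655 +414.33576 +420.18175]
  H  [-131.12649 +1127.79401 +279.27689]
  H  [-0.43359 +0.82420 +1.00000]
B = K⁻¹H; ‖b₁‖=1.499354, ‖b₂‖=1.499354; λ = 2/(‖b₁‖+‖b₂‖) = 0.666954, sign → tz>0 ⇒ λ=+0.666954
r₁ = λ·B[:,0] = (+0.95704,-0.02133,-0.28918); r₂ = λ·B[:,1] = (+0.18426,+0.81479,+0.54970)
r₃ = r₁×r₂ = (+0.22390,-0.57937,+0.78371); SVD([r₁ r₂ r₃]) → R = UVᵀ:
  R  [+0.95704 +0.18426 +0.22390]
  R  [-0.02133 +0.81479 -0.57937]
  R  [-0.28918 +0.54970 +0.78371]
t = (+0.12543, +0.02880, +0.66695) m
tr R = 2.555532; θ = arccos((tr R − 1)/2) = 0.679692 rad = 38.943°
axis k = ((R−Rᵀ)₃₂, (R−Rᵀ)₁₃, (R−Rᵀ)₂₁) / (2 sinθ) = (+0.898150, +0.408141, -0.163543)
rvec = θ·k = (+0.610466, +0.277411, -0.111159)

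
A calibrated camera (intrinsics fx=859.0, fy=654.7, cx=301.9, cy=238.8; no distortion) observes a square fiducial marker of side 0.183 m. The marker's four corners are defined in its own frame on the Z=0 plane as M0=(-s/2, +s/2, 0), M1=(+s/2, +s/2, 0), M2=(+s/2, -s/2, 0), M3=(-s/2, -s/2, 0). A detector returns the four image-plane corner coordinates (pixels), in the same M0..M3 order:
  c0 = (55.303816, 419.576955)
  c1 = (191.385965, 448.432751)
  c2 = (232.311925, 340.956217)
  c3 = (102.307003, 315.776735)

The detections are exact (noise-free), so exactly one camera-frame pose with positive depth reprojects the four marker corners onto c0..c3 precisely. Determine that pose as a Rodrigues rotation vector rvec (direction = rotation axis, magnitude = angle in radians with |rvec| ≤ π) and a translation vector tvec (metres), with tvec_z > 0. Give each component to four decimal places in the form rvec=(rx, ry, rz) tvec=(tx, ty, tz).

rvec=(-0.3426, 0.0912, 0.2455) tvec=(-0.2033, 0.2397, 1.1144)

Intrinsics K: fx=859.0, fy=654.7, cx=301.9, cy=238.8
Marker side s = 0.183 m; corners in marker frame (Z=0):
  M0 = (-0.0915, +0.0915, 0)
  M1 = (+0.0915, +0.0915, 0)
  M2 = (+0.0915, -0.0915, 0)
  M3 = (-0.0915, -0.0915, 0)
Detected image corners:
  c0 = (55.303816, 419.576955) px
  c1 = (191.385965, 448.432751) px
  c2 = (232.311925, 340.956217) px
  c3 = (102.307003, 315.776735) px
Planar DLT: solve 8×8 A·h = b for H (H[2,2]=1):
  H  [+709.64767 -282.28960 +145.19764]
  H  [+102.97008 +467.33146 +379.64930]
  H  [-0.11649 -0.28810 +1.00000]
B = K⁻¹H; ‖b₁‖=0.897379, ‖b₂‖=0.897379; λ = 2/(‖b₁‖+‖b₂‖) = 1.114357, sign → tz>0 ⇒ λ=+1.114357
r₁ = λ·B[:,0] = (+0.96623,+0.22261,-0.12981); r₂ = λ·B[:,1] = (-0.25337,+0.91254,-0.32105)
r₃ = r₁×r₂ = (+0.04698,+0.34310,+0.93812); SVD([r₁ r₂ r₃]) → R = UVᵀ:
  R  [+0.96623 -0.25337 +0.04698]
  R  [+0.22261 +0.91254 +0.34310]
  R  [-0.12981 -0.32105 +0.93812]
t = (-0.20329, +0.23974, +1.11436) m
tr R = 2.816893; θ = arccos((tr R − 1)/2) = 0.431244 rad = 24.708°
axis k = ((R−Rᵀ)₃₂, (R−Rᵀ)₁₃, (R−Rᵀ)₂₁) / (2 sinθ) = (-0.794427, +0.211471, +0.569355)
rvec = θ·k = (-0.342592, +0.091196, +0.245531)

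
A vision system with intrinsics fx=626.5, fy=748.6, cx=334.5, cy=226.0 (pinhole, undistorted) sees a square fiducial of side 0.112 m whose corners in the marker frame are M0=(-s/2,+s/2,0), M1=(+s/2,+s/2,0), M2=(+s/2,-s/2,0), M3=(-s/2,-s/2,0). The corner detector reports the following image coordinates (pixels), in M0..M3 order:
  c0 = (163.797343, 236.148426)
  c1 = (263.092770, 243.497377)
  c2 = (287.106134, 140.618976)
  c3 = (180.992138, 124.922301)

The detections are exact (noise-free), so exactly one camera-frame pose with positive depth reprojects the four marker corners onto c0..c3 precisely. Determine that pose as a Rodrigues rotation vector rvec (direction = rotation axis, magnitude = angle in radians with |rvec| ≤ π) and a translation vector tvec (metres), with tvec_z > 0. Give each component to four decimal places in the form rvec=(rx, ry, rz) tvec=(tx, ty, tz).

Intrinsics K: fx=626.5, fy=748.6, cx=334.5, cy=226.0
Marker side s = 0.112 m; corners in marker frame (Z=0):
  M0 = (-0.0560, +0.0560, 0)
  M1 = (+0.0560, +0.0560, 0)
  M2 = (+0.0560, -0.0560, 0)
  M3 = (-0.0560, -0.0560, 0)
Detected image corners:
  c0 = (163.797343, 236.148426) px
  c1 = (263.092770, 243.497377) px
  c2 = (287.106134, 140.618976) px
  c3 = (180.992138, 124.922301) px
Planar DLT: solve 8×8 A·h = b for H (H[2,2]=1):
  H  [+1054.29722 -24.60237 +225.11372]
  H  [+216.71501 +1088.09933 +188.64557]
  H  [+0.61906 +0.71696 +1.00000]
B = K⁻¹H; ‖b₁‖=1.490806, ‖b₂‖=1.490806; λ = 2/(‖b₁‖+‖b₂‖) = 0.670778, sign → tz>0 ⇒ λ=+0.670778
r₁ = λ·B[:,0] = (+0.90710,+0.06882,+0.41525); r₂ = λ·B[:,1] = (-0.28311,+0.82980,+0.48092)
r₃ = r₁×r₂ = (-0.31148,-0.55381,+0.77219); SVD([r₁ r₂ r₃]) → R = UVᵀ:
  R  [+0.90710 -0.28311 -0.31148]
  R  [+0.06882 +0.82980 -0.55381]
  R  [+0.41525 +0.48092 +0.77219]
t = (-0.11712, -0.03347, +0.67078) m
tr R = 2.509086; θ = arccos((tr R − 1)/2) = 0.715839 rad = 41.015°
axis k = ((R−Rᵀ)₃₂, (R−Rᵀ)₁₃, (R−Rᵀ)₂₁) / (2 sinθ) = (+0.788365, -0.553698, +0.268142)
rvec = θ·k = (+0.564342, -0.396358, +0.191947)

rvec=(0.5643, -0.3964, 0.1919) tvec=(-0.1171, -0.0335, 0.6708)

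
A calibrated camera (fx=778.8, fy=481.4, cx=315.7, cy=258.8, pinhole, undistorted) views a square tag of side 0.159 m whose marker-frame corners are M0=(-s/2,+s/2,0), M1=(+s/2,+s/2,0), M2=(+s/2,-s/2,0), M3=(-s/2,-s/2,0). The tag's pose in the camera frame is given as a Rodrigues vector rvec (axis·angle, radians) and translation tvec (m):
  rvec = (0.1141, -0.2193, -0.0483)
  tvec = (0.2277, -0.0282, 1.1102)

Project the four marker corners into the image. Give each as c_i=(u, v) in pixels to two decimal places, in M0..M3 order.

Intrinsics K: fx=778.8, fy=481.4, cx=315.7, cy=258.8
Marker side s = 0.159 m; corners in marker frame (Z=0):
  M0 = (-0.0795, +0.0795, 0)
  M1 = (+0.0795, +0.0795, 0)
  M2 = (+0.0795, -0.0795, 0)
  M3 = (-0.0795, -0.0795, 0)
rvec = (0.1141, -0.2193, -0.0483), |rvec| = θ = 0.25188 rad = 14.432°
Rodrigues: sinθ=0.24923, 1−cosθ=0.03155; R = I + sinθ·[k]× + (1−cosθ)·[k]×²:
    [+0.97492 +0.03535 -0.21973]
    [-0.06024 +0.99236 -0.10763]
    [+0.21425 +0.11817 +0.96961]
t = (0.2277, -0.0282, 1.1102) m
M0: Pc = R·M0+t = (+0.15300, +0.05548, +1.10256); u = 778.8·(+0.15300)/1.10256 + 315.7 = 423.7750, v = 481.4·(+0.05548)/1.10256 + 258.8 = 283.0244
M1: Pc = R·M1+t = (+0.30802, +0.04590, +1.13663); u = 778.8·(+0.30802)/1.13663 + 315.7 = 526.7481, v = 481.4·(+0.04590)/1.13663 + 258.8 = 278.2420
M2: Pc = R·M2+t = (+0.30240, -0.11188, +1.11784); u = 778.8·(+0.30240)/1.11784 + 315.7 = 526.3799, v = 481.4·(-0.11188)/1.11784 + 258.8 = 210.6178
M3: Pc = R·M3+t = (+0.14738, -0.10230, +1.08377); u = 778.8·(+0.14738)/1.08377 + 315.7 = 421.6101, v = 481.4·(-0.10230)/1.08377 + 258.8 = 213.3576

c0=(423.78, 283.02) c1=(526.75, 278.24) c2=(526.38, 210.62) c3=(421.61, 213.36)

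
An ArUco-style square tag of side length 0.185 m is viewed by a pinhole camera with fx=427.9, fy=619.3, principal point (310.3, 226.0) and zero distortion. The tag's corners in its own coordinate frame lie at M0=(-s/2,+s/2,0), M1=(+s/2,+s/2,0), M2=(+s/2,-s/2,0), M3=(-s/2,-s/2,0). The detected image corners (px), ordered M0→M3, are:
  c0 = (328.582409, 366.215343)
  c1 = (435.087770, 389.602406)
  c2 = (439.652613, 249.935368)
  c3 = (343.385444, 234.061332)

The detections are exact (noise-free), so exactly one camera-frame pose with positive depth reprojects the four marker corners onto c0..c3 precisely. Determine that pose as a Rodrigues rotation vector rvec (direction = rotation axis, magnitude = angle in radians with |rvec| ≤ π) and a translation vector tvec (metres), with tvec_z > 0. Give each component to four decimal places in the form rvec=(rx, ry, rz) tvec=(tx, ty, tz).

Intrinsics K: fx=427.9, fy=619.3, cx=310.3, cy=226.0
Marker side s = 0.185 m; corners in marker frame (Z=0):
  M0 = (-0.0925, +0.0925, 0)
  M1 = (+0.0925, +0.0925, 0)
  M2 = (+0.0925, -0.0925, 0)
  M3 = (-0.0925, -0.0925, 0)
Detected image corners:
  c0 = (328.582409, 366.215343) px
  c1 = (435.087770, 389.602406) px
  c2 = (439.652613, 249.935368) px
  c3 = (343.385444, 234.061332) px
Planar DLT: solve 8×8 A·h = b for H (H[2,2]=1):
  H  [+462.68549 -271.98177 +385.91341]
  H  [+37.79557 +558.63259 +306.19522]
  H  [-0.21697 -0.56657 +1.00000]
B = K⁻¹H; ‖b₁‖=1.265288, ‖b₂‖=1.265288; λ = 2/(‖b₁‖+‖b₂‖) = 0.790334, sign → tz>0 ⇒ λ=+0.790334
r₁ = λ·B[:,0] = (+0.97894,+0.11081,-0.17148); r₂ = λ·B[:,1] = (-0.17763,+0.87632,-0.44778)
r₃ = r₁×r₂ = (+0.10065,+0.46881,+0.87755); SVD([r₁ r₂ r₃]) → R = UVᵀ:
  R  [+0.97894 -0.17763 +0.10065]
  R  [+0.11081 +0.87632 +0.46881]
  R  [-0.17148 -0.44778 +0.87755]
t = (+0.13966, +0.10234, +0.79033) m
tr R = 2.732801; θ = arccos((tr R − 1)/2) = 0.522848 rad = 29.957°
axis k = ((R−Rᵀ)₃₂, (R−Rᵀ)₁₃, (R−Rᵀ)₂₁) / (2 sinθ) = (-0.917787, +0.272488, +0.288822)
rvec = θ·k = (-0.479863, +0.142470, +0.151010)

rvec=(-0.4799, 0.1425, 0.1510) tvec=(0.1397, 0.1023, 0.7903)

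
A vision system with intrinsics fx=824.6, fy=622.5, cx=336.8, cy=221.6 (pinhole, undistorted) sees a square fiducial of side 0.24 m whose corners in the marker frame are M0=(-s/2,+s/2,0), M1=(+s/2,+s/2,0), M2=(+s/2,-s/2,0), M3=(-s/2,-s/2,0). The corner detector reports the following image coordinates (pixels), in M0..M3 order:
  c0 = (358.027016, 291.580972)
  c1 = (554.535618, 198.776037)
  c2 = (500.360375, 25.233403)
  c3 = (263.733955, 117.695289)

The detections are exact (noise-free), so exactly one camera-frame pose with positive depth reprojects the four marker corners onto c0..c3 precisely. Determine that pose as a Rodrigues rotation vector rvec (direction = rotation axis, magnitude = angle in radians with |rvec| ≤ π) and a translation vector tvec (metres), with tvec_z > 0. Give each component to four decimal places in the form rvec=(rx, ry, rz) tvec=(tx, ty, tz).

Intrinsics K: fx=824.6, fy=622.5, cx=336.8, cy=221.6
Marker side s = 0.24 m; corners in marker frame (Z=0):
  M0 = (-0.1200, +0.1200, 0)
  M1 = (+0.1200, +0.1200, 0)
  M2 = (+0.1200, -0.1200, 0)
  M3 = (-0.1200, -0.1200, 0)
Detected image corners:
  c0 = (358.027016, 291.580972) px
  c1 = (554.535618, 198.776037) px
  c2 = (500.360375, 25.233403) px
  c3 = (263.733955, 117.695289) px
Planar DLT: solve 8×8 A·h = b for H (H[2,2]=1):
  H  [+1044.62200 +578.28326 +426.67231]
  H  [-329.83362 +826.71671 +163.12544]
  H  [+0.35494 +0.65018 +1.00000]
B = K⁻¹H; ‖b₁‖=1.347271, ‖b₂‖=1.347271; λ = 2/(‖b₁‖+‖b₂‖) = 0.742241, sign → tz>0 ⇒ λ=+0.742241
r₁ = λ·B[:,0] = (+0.83268,-0.48706,+0.26345); r₂ = λ·B[:,1] = (+0.32342,+0.81394,+0.48259)
r₃ = r₁×r₂ = (-0.44949,-0.31664,+0.83528); SVD([r₁ r₂ r₃]) → R = UVᵀ:
  R  [+0.83268 +0.32342 -0.44949]
  R  [-0.48706 +0.81394 -0.31664]
  R  [+0.26345 +0.48259 +0.83528]
t = (+0.08090, -0.06972, +0.74224) m
tr R = 2.481911; θ = arccos((tr R − 1)/2) = 0.736304 rad = 42.187°
axis k = ((R−Rᵀ)₃₂, (R−Rᵀ)₁₃, (R−Rᵀ)₂₁) / (2 sinθ) = (+0.595066, -0.530814, -0.603435)
rvec = θ·k = (+0.438150, -0.390840, -0.444312)

rvec=(0.4381, -0.3908, -0.4443) tvec=(0.0809, -0.0697, 0.7422)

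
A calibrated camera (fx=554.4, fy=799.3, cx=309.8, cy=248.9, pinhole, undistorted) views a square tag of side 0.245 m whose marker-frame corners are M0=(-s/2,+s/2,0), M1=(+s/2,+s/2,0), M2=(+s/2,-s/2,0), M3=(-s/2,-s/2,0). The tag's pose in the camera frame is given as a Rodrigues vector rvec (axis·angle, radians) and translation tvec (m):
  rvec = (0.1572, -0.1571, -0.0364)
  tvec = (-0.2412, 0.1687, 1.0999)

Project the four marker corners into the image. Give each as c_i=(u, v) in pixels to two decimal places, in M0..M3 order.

Intrinsics K: fx=554.4, fy=799.3, cx=309.8, cy=248.9
Marker side s = 0.245 m; corners in marker frame (Z=0):
  M0 = (-0.1225, +0.1225, 0)
  M1 = (+0.1225, +0.1225, 0)
  M2 = (+0.1225, -0.1225, 0)
  M3 = (-0.1225, -0.1225, 0)
rvec = (0.1572, -0.1571, -0.0364), |rvec| = θ = 0.22520 rad = 12.903°
Rodrigues: sinθ=0.22331, 1−cosθ=0.02525; R = I + sinθ·[k]× + (1−cosθ)·[k]×²:
    [+0.98705 +0.02380 -0.15862]
    [-0.04839 +0.98704 -0.15303]
    [+0.15293 +0.15872 +0.97541]
t = (-0.2412, 0.1687, 1.0999) m
M0: Pc = R·M0+t = (-0.35920, +0.29554, +1.10061); u = 554.4·(-0.35920)/1.10061 + 309.8 = 128.8642, v = 799.3·(+0.29554)/1.10061 + 248.9 = 463.5308
M1: Pc = R·M1+t = (-0.11737, +0.28368, +1.13808); u = 554.4·(-0.11737)/1.13808 + 309.8 = 252.6242, v = 799.3·(+0.28368)/1.13808 + 248.9 = 448.1386
M2: Pc = R·M2+t = (-0.12320, +0.04186, +1.09919); u = 554.4·(-0.12320)/1.09919 + 309.8 = 247.6608, v = 799.3·(+0.04186)/1.09919 + 248.9 = 279.3397
M3: Pc = R·M3+t = (-0.36503, +0.05372, +1.06172); u = 554.4·(-0.36503)/1.06172 + 309.8 = 119.1928, v = 799.3·(+0.05372)/1.06172 + 248.9 = 289.3389

c0=(128.86, 463.53) c1=(252.62, 448.14) c2=(247.66, 279.34) c3=(119.19, 289.34)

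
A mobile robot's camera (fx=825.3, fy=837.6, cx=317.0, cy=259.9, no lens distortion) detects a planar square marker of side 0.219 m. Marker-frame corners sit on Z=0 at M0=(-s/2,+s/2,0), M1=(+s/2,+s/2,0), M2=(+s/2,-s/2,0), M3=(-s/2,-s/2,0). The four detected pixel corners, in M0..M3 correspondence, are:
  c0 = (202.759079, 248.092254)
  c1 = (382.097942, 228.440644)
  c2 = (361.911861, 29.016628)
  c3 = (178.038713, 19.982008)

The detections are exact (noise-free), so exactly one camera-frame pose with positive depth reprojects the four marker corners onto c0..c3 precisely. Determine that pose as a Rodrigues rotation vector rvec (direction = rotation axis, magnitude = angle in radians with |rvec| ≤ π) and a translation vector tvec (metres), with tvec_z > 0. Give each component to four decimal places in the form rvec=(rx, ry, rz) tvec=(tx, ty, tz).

Intrinsics K: fx=825.3, fy=837.6, cx=317.0, cy=259.9
Marker side s = 0.219 m; corners in marker frame (Z=0):
  M0 = (-0.1095, +0.1095, 0)
  M1 = (+0.1095, +0.1095, 0)
  M2 = (+0.1095, -0.1095, 0)
  M3 = (-0.1095, -0.1095, 0)
Detected image corners:
  c0 = (202.759079, 248.092254) px
  c1 = (382.097942, 228.440644) px
  c2 = (361.911861, 29.016628) px
  c3 = (178.038713, 19.982008) px
Planar DLT: solve 8×8 A·h = b for H (H[2,2]=1):
  H  [+1001.78271 +112.55303 +287.35079]
  H  [+56.11705 +976.71420 +131.65079]
  H  [+0.61370 +0.03813 +1.00000]
B = K⁻¹H; ‖b₁‖=1.161282, ‖b₂‖=1.161282; λ = 2/(‖b₁‖+‖b₂‖) = 0.861117, sign → tz>0 ⇒ λ=+0.861117
r₁ = λ·B[:,0] = (+0.84227,-0.10629,+0.52847); r₂ = λ·B[:,1] = (+0.10483,+0.99395,+0.03284)
r₃ = r₁×r₂ = (-0.52876,+0.02774,+0.84832); SVD([r₁ r₂ r₃]) → R = UVᵀ:
  R  [+0.84227 +0.10483 -0.52876]
  R  [-0.10629 +0.99395 +0.02774]
  R  [+0.52847 +0.03284 +0.84832]
t = (-0.03094, -0.13185, +0.86112) m
tr R = 2.684536; θ = arccos((tr R − 1)/2) = 0.569319 rad = 32.620°
axis k = ((R−Rᵀ)₃₂, (R−Rᵀ)₁₃, (R−Rᵀ)₂₁) / (2 sinθ) = (+0.004725, -0.980629, -0.195816)
rvec = θ·k = (+0.002690, -0.558291, -0.111482)

rvec=(0.0027, -0.5583, -0.1115) tvec=(-0.0309, -0.1319, 0.8611)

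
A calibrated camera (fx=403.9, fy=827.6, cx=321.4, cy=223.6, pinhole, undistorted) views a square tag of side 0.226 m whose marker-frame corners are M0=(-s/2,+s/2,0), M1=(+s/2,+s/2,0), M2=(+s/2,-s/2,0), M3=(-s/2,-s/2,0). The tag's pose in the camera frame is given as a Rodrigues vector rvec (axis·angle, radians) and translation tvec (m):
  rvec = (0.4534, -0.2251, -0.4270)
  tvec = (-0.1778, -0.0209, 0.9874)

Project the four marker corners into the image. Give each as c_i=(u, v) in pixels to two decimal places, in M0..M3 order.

Intrinsics K: fx=403.9, fy=827.6, cx=321.4, cy=223.6
Marker side s = 0.226 m; corners in marker frame (Z=0):
  M0 = (-0.1130, +0.1130, 0)
  M1 = (+0.1130, +0.1130, 0)
  M2 = (+0.1130, -0.1130, 0)
  M3 = (-0.1130, -0.1130, 0)
rvec = (0.4534, -0.2251, -0.4270), |rvec| = θ = 0.66225 rad = 37.944°
Rodrigues: sinθ=0.61489, 1−cosθ=0.21139; R = I + sinθ·[k]× + (1−cosθ)·[k]×²:
    [+0.88770 +0.34727 -0.30232]
    [-0.44566 +0.81304 -0.37465]
    [+0.11569 +0.46731 +0.87649]
t = (-0.1778, -0.0209, 0.9874) m
M0: Pc = R·M0+t = (-0.23887, +0.12133, +1.02713); u = 403.9·(-0.23887)/1.02713 + 321.4 = 227.4699, v = 827.6·(+0.12133)/1.02713 + 223.6 = 321.3621
M1: Pc = R·M1+t = (-0.03825, +0.02061, +1.05328); u = 403.9·(-0.03825)/1.05328 + 321.4 = 306.7329, v = 827.6·(+0.02061)/1.05328 + 223.6 = 239.7969
M2: Pc = R·M2+t = (-0.11673, -0.16313, +0.94767); u = 403.9·(-0.11673)/0.94767 + 321.4 = 271.6482, v = 827.6·(-0.16313)/0.94767 + 223.6 = 81.1362
M3: Pc = R·M3+t = (-0.31735, -0.06241, +0.92152); u = 403.9·(-0.31735)/0.92152 + 321.4 = 182.3058, v = 827.6·(-0.06241)/0.92152 + 223.6 = 167.5476

c0=(227.47, 321.36) c1=(306.73, 239.80) c2=(271.65, 81.14) c3=(182.31, 167.55)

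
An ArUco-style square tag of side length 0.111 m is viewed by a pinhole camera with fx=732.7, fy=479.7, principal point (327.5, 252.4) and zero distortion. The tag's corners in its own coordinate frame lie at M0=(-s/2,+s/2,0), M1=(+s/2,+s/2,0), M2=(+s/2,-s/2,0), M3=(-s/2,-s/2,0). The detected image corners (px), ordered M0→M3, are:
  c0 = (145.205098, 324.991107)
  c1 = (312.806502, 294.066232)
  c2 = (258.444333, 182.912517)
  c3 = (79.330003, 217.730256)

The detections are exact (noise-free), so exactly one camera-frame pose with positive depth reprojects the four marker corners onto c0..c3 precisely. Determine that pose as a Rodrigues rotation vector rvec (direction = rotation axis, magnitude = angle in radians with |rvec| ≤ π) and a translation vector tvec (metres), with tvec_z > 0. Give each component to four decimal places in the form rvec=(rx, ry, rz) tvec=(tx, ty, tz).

Intrinsics K: fx=732.7, fy=479.7, cx=327.5, cy=252.4
Marker side s = 0.111 m; corners in marker frame (Z=0):
  M0 = (-0.0555, +0.0555, 0)
  M1 = (+0.0555, +0.0555, 0)
  M2 = (+0.0555, -0.0555, 0)
  M3 = (-0.0555, -0.0555, 0)
Detected image corners:
  c0 = (145.205098, 324.991107) px
  c1 = (312.806502, 294.066232) px
  c2 = (258.444333, 182.912517) px
  c3 = (79.330003, 217.730256) px
Planar DLT: solve 8×8 A·h = b for H (H[2,2]=1):
  H  [+1534.52353 +669.81838 +199.40409]
  H  [-328.07165 +1147.53796 +256.98891]
  H  [-0.12772 +0.64259 +1.00000]
B = K⁻¹H; ‖b₁‖=2.241715, ‖b₂‖=2.241715; λ = 2/(‖b₁‖+‖b₂‖) = 0.446087, sign → tz>0 ⇒ λ=+0.446087
r₁ = λ·B[:,0] = (+0.95972,-0.27511,-0.05697); r₂ = λ·B[:,1] = (+0.27968,+0.91630,+0.28665)
r₃ = r₁×r₂ = (-0.02665,-0.29104,+0.95634); SVD([r₁ r₂ r₃]) → R = UVᵀ:
  R  [+0.95972 +0.27968 -0.02665]
  R  [-0.27511 +0.91630 -0.29104]
  R  [-0.05697 +0.28665 +0.95634]
t = (-0.07799, +0.00427, +0.44609) m
tr R = 2.832367; θ = arccos((tr R − 1)/2) = 0.412345 rad = 23.626°
axis k = ((R−Rᵀ)₃₂, (R−Rᵀ)₁₃, (R−Rᵀ)₂₁) / (2 sinθ) = (+0.720749, +0.037829, -0.692163)
rvec = θ·k = (+0.297197, +0.015599, -0.285410)

rvec=(0.2972, 0.0156, -0.2854) tvec=(-0.0780, 0.0043, 0.4461)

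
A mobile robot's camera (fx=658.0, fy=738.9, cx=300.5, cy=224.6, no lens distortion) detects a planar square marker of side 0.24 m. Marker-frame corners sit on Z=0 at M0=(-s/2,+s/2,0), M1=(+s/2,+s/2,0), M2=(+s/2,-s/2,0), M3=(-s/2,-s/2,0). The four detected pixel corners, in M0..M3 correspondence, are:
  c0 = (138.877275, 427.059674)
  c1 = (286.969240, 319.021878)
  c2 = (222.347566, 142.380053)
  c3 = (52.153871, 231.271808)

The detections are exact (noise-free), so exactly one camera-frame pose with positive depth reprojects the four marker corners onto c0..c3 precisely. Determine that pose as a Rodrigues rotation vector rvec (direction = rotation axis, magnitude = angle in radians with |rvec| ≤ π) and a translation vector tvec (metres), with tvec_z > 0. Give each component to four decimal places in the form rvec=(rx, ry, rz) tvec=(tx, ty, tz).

rvec=(0.1473, -0.5754, -0.4298) tvec=(-0.1518, 0.0630, 0.8434)

Intrinsics K: fx=658.0, fy=738.9, cx=300.5, cy=224.6
Marker side s = 0.24 m; corners in marker frame (Z=0):
  M0 = (-0.1200, +0.1200, 0)
  M1 = (+0.1200, +0.1200, 0)
  M2 = (+0.1200, -0.1200, 0)
  M3 = (-0.1200, -0.1200, 0)
Detected image corners:
  c0 = (138.877275, 427.059674) px
  c1 = (286.969240, 319.021878) px
  c2 = (222.347566, 142.380053) px
  c3 = (52.153871, 231.271808) px
Planar DLT: solve 8×8 A·h = b for H (H[2,2]=1):
  H  [+764.18699 +364.52012 +182.05084]
  H  [-247.42896 +856.96126 +279.81407]
  H  [+0.58684 +0.29962 +1.00000]
B = K⁻¹H; ‖b₁‖=1.185713, ‖b₂‖=1.185713; λ = 2/(‖b₁‖+‖b₂‖) = 0.843374, sign → tz>0 ⇒ λ=+0.843374
r₁ = λ·B[:,0] = (+0.75345,-0.43285,+0.49492); r₂ = λ·B[:,1] = (+0.35181,+0.90132,+0.25270)
r₃ = r₁×r₂ = (-0.55546,-0.01627,+0.83138); SVD([r₁ r₂ r₃]) → R = UVᵀ:
  R  [+0.75345 +0.35181 -0.55546]
  R  [-0.43285 +0.90132 -0.01627]
  R  [+0.49492 +0.25270 +0.83138]
t = (-0.15182, +0.06302, +0.84337) m
tr R = 2.486152; θ = arccos((tr R − 1)/2) = 0.733141 rad = 42.006°
axis k = ((R−Rᵀ)₃₂, (R−Rᵀ)₁₃, (R−Rᵀ)₂₁) / (2 sinθ) = (+0.200962, -0.784799, -0.586264)
rvec = θ·k = (+0.147334, -0.575368, -0.429814)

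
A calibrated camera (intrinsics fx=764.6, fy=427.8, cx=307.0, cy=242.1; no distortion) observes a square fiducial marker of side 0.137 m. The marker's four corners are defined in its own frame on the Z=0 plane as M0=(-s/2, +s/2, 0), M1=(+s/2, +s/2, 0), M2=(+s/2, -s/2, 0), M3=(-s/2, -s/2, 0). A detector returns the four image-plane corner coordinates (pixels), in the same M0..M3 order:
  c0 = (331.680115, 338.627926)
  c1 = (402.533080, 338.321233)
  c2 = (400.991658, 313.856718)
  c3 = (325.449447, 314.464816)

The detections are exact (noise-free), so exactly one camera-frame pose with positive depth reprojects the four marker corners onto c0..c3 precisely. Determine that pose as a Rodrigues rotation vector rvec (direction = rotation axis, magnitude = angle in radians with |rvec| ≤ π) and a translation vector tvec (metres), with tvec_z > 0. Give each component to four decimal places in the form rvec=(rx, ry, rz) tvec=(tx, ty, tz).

Intrinsics K: fx=764.6, fy=427.8, cx=307.0, cy=242.1
Marker side s = 0.137 m; corners in marker frame (Z=0):
  M0 = (-0.0685, +0.0685, 0)
  M1 = (+0.0685, +0.0685, 0)
  M2 = (+0.0685, -0.0685, 0)
  M3 = (-0.0685, -0.0685, 0)
Detected image corners:
  c0 = (331.680115, 338.627926) px
  c1 = (402.533080, 338.321233) px
  c2 = (400.991658, 313.856718) px
  c3 = (325.449447, 314.464816) px
Planar DLT: solve 8×8 A·h = b for H (H[2,2]=1):
  H  [+503.93589 +200.79791 +365.02180]
  H  [-29.93282 +331.47077 +326.71196]
  H  [-0.08161 +0.47194 +1.00000]
B = K⁻¹H; ‖b₁‖=0.697053, ‖b₂‖=0.697053; λ = 2/(‖b₁‖+‖b₂‖) = 1.434611, sign → tz>0 ⇒ λ=+1.434611
r₁ = λ·B[:,0] = (+0.99254,-0.03412,-0.11707); r₂ = λ·B[:,1] = (+0.10491,+0.72842,+0.67706)
r₃ = r₁×r₂ = (+0.06217,-0.68429,+0.72656); SVD([r₁ r₂ r₃]) → R = UVᵀ:
  R  [+0.99254 +0.10491 +0.06217]
  R  [-0.03412 +0.72842 -0.68429]
  R  [-0.11707 +0.67706 +0.72656]
t = (+0.10887, +0.28374, +1.43461) m
tr R = 2.447511; θ = arccos((tr R − 1)/2) = 0.761567 rad = 43.635°
axis k = ((R−Rᵀ)₃₂, (R−Rᵀ)₁₃, (R−Rᵀ)₂₁) / (2 sinθ) = (+0.986399, +0.129879, -0.100738)
rvec = θ·k = (+0.751209, +0.098912, -0.076718)

rvec=(0.7512, 0.0989, -0.0767) tvec=(0.1089, 0.2837, 1.4346)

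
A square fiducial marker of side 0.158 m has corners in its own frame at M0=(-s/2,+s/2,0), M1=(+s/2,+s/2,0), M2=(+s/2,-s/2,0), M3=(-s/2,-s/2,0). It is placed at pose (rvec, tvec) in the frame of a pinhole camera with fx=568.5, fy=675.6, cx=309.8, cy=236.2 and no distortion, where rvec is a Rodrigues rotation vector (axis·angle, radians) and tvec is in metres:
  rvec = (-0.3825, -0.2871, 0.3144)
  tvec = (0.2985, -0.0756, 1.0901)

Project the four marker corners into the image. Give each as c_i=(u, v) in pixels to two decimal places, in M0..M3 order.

c0=(422.92, 214.30) c1=(495.58, 249.84) c2=(504.36, 166.53) c3=(436.20, 130.52)

Intrinsics K: fx=568.5, fy=675.6, cx=309.8, cy=236.2
Marker side s = 0.158 m; corners in marker frame (Z=0):
  M0 = (-0.0790, +0.0790, 0)
  M1 = (+0.0790, +0.0790, 0)
  M2 = (+0.0790, -0.0790, 0)
  M3 = (-0.0790, -0.0790, 0)
rvec = (-0.3825, -0.2871, 0.3144), |rvec| = θ = 0.57235 rad = 32.793°
Rodrigues: sinθ=0.54161, 1−cosθ=0.15937; R = I + sinθ·[k]× + (1−cosθ)·[k]×²:
    [+0.91181 -0.24409 -0.33019]
    [+0.35094 +0.88073 +0.31804]
    [+0.21317 -0.40587 +0.88872]
t = (0.2985, -0.0756, 1.0901) m
M0: Pc = R·M0+t = (+0.20718, -0.03375, +1.04120); u = 568.5·(+0.20718)/1.04120 + 309.8 = 422.9239, v = 675.6·(-0.03375)/1.04120 + 236.2 = 214.3031
M1: Pc = R·M1+t = (+0.35125, +0.02170, +1.07488); u = 568.5·(+0.35125)/1.07488 + 309.8 = 495.5753, v = 675.6·(+0.02170)/1.07488 + 236.2 = 249.8406
M2: Pc = R·M2+t = (+0.38982, -0.11745, +1.13900); u = 568.5·(+0.38982)/1.13900 + 309.8 = 504.3650, v = 675.6·(-0.11745)/1.13900 + 236.2 = 166.5324
M3: Pc = R·M3+t = (+0.24575, -0.17290, +1.10532); u = 568.5·(+0.24575)/1.10532 + 309.8 = 436.1964, v = 675.6·(-0.17290)/1.10532 + 236.2 = 130.5181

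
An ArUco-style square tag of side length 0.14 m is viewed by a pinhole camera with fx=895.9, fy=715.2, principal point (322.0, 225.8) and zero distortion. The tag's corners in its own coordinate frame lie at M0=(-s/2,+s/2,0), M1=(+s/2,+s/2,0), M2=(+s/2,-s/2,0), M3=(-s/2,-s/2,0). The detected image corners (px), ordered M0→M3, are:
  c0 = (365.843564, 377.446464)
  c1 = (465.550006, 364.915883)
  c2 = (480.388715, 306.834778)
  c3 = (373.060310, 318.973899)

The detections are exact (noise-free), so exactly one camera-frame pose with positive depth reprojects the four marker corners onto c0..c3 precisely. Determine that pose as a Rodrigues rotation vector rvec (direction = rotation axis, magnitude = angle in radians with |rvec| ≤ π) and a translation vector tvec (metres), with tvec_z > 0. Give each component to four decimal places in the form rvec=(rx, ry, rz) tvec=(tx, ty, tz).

rvec=(0.6819, -0.2215, -0.0434) tvec=(0.1288, 0.1900, 1.1584)

Intrinsics K: fx=895.9, fy=715.2, cx=322.0, cy=225.8
Marker side s = 0.14 m; corners in marker frame (Z=0):
  M0 = (-0.0700, +0.0700, 0)
  M1 = (+0.0700, +0.0700, 0)
  M2 = (+0.0700, -0.0700, 0)
  M3 = (-0.0700, -0.0700, 0)
Detected image corners:
  c0 = (365.843564, 377.446464) px
  c1 = (465.550006, 364.915883) px
  c2 = (480.388715, 306.834778) px
  c3 = (373.060310, 318.973899) px
Planar DLT: solve 8×8 A·h = b for H (H[2,2]=1):
  H  [+807.02070 +149.75881 +421.59142]
  H  [-32.41567 +602.07500 +343.08054]
  H  [+0.16297 +0.54329 +1.00000]
B = K⁻¹H; ‖b₁‖=0.863283, ‖b₂‖=0.863283; λ = 2/(‖b₁‖+‖b₂‖) = 1.158368, sign → tz>0 ⇒ λ=+1.158368
r₁ = λ·B[:,0] = (+0.97560,-0.11210,+0.18878); r₂ = λ·B[:,1] = (-0.03256,+0.77646,+0.62933)
r₃ = r₁×r₂ = (-0.21713,-0.62012,+0.75386); SVD([r₁ r₂ r₃]) → R = UVᵀ:
  R  [+0.97560 -0.03256 -0.21713]
  R  [-0.11210 +0.77646 -0.62012]
  R  [+0.18878 +0.62933 +0.75386]
t = (+0.12877, +0.18995, +1.15837) m
tr R = 2.505919; θ = arccos((tr R − 1)/2) = 0.718249 rad = 41.153°
axis k = ((R−Rᵀ)₃₂, (R−Rᵀ)₁₃, (R−Rᵀ)₂₁) / (2 sinθ) = (+0.949330, -0.308413, -0.060439)
rvec = θ·k = (+0.681855, -0.221518, -0.043411)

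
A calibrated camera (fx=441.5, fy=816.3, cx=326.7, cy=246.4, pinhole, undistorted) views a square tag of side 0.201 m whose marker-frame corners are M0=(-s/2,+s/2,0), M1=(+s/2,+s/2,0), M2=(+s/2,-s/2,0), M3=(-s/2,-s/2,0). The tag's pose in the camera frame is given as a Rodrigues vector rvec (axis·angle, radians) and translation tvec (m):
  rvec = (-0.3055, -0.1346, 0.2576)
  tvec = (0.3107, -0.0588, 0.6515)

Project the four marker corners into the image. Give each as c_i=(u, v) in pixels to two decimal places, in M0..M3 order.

c0=(464.98, 255.26) c1=(596.09, 325.48) c2=(601.01, 99.91) c3=(482.31, 30.07)

Intrinsics K: fx=441.5, fy=816.3, cx=326.7, cy=246.4
Marker side s = 0.201 m; corners in marker frame (Z=0):
  M0 = (-0.1005, +0.1005, 0)
  M1 = (+0.1005, +0.1005, 0)
  M2 = (+0.1005, -0.1005, 0)
  M3 = (-0.1005, -0.1005, 0)
rvec = (-0.3055, -0.1346, 0.2576), |rvec| = θ = 0.42167 rad = 24.160°
Rodrigues: sinθ=0.40928, 1−cosθ=0.08759; R = I + sinθ·[k]× + (1−cosθ)·[k]×²:
    [+0.95838 -0.22978 -0.16942]
    [+0.27029 +0.92133 +0.27945]
    [+0.09188 -0.31361 +0.94510]
t = (0.3107, -0.0588, 0.6515) m
M0: Pc = R·M0+t = (+0.19129, +0.00663, +0.61075); u = 441.5·(+0.19129)/0.61075 + 326.7 = 464.9802, v = 816.3·(+0.00663)/0.61075 + 246.4 = 255.2609
M1: Pc = R·M1+t = (+0.38393, +0.06096, +0.62922); u = 441.5·(+0.38393)/0.62922 + 326.7 = 596.0875, v = 816.3·(+0.06096)/0.62922 + 246.4 = 325.4827
M2: Pc = R·M2+t = (+0.43011, -0.12423, +0.69225); u = 441.5·(+0.43011)/0.69225 + 326.7 = 601.0132, v = 816.3·(-0.12423)/0.69225 + 246.4 = 99.9089
M3: Pc = R·M3+t = (+0.23747, -0.17856, +0.67378); u = 441.5·(+0.23747)/0.67378 + 326.7 = 482.3065, v = 816.3·(-0.17856)/0.67378 + 246.4 = 30.0740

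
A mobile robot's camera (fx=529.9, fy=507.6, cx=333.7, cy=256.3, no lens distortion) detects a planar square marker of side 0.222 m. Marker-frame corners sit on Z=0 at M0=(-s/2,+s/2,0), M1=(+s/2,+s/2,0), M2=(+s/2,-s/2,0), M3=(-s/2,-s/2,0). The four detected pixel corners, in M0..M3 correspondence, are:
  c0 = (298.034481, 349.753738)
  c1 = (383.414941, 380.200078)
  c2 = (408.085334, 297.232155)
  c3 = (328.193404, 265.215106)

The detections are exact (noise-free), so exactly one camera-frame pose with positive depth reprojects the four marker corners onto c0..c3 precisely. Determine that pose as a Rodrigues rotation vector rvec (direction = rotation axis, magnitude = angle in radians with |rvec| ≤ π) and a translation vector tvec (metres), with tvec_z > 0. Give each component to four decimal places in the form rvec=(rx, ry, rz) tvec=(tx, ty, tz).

rvec=(-0.2687, -0.2813, 0.3602) tvec=(0.0524, 0.1647, 1.2671)

Intrinsics K: fx=529.9, fy=507.6, cx=333.7, cy=256.3
Marker side s = 0.222 m; corners in marker frame (Z=0):
  M0 = (-0.1110, +0.1110, 0)
  M1 = (+0.1110, +0.1110, 0)
  M2 = (+0.1110, -0.1110, 0)
  M3 = (-0.1110, -0.1110, 0)
Detected image corners:
  c0 = (298.034481, 349.753738) px
  c1 = (383.414941, 380.200078) px
  c2 = (408.085334, 297.232155) px
  c3 = (328.193404, 265.215106) px
Planar DLT: solve 8×8 A·h = b for H (H[2,2]=1):
  H  [+433.73809 -208.77556 +355.59931]
  H  [+197.14602 +299.23346 +322.28102]
  H  [+0.17446 -0.24130 +1.00000]
B = K⁻¹H; ‖b₁‖=0.789190, ‖b₂‖=0.789190; λ = 2/(‖b₁‖+‖b₂‖) = 1.267123, sign → tz>0 ⇒ λ=+1.267123
r₁ = λ·B[:,0] = (+0.89796,+0.38052,+0.22106); r₂ = λ·B[:,1] = (-0.30668,+0.90136,-0.30576)
r₃ = r₁×r₂ = (-0.31560,+0.20677,+0.92609); SVD([r₁ r₂ r₃]) → R = UVᵀ:
  R  [+0.89796 -0.30668 -0.31560]
  R  [+0.38052 +0.90136 +0.20677]
  R  [+0.22106 -0.30576 +0.92609]
t = (+0.05237, +0.16471, +1.26712) m
tr R = 2.725417; θ = arccos((tr R − 1)/2) = 0.530195 rad = 30.378°
axis k = ((R−Rᵀ)₃₂, (R−Rᵀ)₁₃, (R−Rᵀ)₂₁) / (2 sinθ) = (-0.506747, -0.530615, +0.679452)
rvec = θ·k = (-0.268675, -0.281329, +0.360242)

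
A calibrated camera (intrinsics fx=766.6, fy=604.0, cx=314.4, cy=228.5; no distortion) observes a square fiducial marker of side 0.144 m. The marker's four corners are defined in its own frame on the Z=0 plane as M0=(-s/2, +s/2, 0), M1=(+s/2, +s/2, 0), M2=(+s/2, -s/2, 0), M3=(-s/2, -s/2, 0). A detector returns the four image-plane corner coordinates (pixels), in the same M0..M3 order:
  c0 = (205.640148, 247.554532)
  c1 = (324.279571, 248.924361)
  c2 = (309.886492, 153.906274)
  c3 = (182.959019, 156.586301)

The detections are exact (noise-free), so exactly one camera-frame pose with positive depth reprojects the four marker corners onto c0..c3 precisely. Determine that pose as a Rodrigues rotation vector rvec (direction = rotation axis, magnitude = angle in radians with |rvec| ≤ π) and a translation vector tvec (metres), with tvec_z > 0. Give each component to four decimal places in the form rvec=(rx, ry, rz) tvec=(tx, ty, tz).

rvec=(0.4670, 0.2543, -0.0550) tvec=(-0.0664, -0.0353, 0.8529)

Intrinsics K: fx=766.6, fy=604.0, cx=314.4, cy=228.5
Marker side s = 0.144 m; corners in marker frame (Z=0):
  M0 = (-0.0720, +0.0720, 0)
  M1 = (+0.0720, +0.0720, 0)
  M2 = (+0.0720, -0.0720, 0)
  M3 = (-0.0720, -0.0720, 0)
Detected image corners:
  c0 = (205.640148, 247.554532) px
  c1 = (324.279571, 248.924361) px
  c2 = (309.886492, 153.906274) px
  c3 = (182.959019, 156.586301) px
Planar DLT: solve 8×8 A·h = b for H (H[2,2]=1):
  H  [+775.19475 +260.74166 +254.71343]
  H  [-64.31197 +749.15333 +203.47023]
  H  [-0.29881 +0.51387 +1.00000]
B = K⁻¹H; ‖b₁‖=1.172495, ‖b₂‖=1.172495; λ = 2/(‖b₁‖+‖b₂‖) = 0.852882, sign → tz>0 ⇒ λ=+0.852882
r₁ = λ·B[:,0] = (+0.96696,+0.00560,-0.25485); r₂ = λ·B[:,1] = (+0.11034,+0.89204,+0.43827)
r₃ = r₁×r₂ = (+0.22979,-0.45191,+0.86196); SVD([r₁ r₂ r₃]) → R = UVᵀ:
  R  [+0.96696 +0.11034 +0.22979]
  R  [+0.00560 +0.89204 -0.45191]
  R  [-0.25485 +0.43827 +0.86196]
t = (-0.06640, -0.03534, +0.85288) m
tr R = 2.720964; θ = arccos((tr R − 1)/2) = 0.534581 rad = 30.629°
axis k = ((R−Rᵀ)₃₂, (R−Rᵀ)₁₃, (R−Rᵀ)₂₁) / (2 sinθ) = (+0.873622, +0.475624, -0.102793)
rvec = θ·k = (+0.467022, +0.254260, -0.054951)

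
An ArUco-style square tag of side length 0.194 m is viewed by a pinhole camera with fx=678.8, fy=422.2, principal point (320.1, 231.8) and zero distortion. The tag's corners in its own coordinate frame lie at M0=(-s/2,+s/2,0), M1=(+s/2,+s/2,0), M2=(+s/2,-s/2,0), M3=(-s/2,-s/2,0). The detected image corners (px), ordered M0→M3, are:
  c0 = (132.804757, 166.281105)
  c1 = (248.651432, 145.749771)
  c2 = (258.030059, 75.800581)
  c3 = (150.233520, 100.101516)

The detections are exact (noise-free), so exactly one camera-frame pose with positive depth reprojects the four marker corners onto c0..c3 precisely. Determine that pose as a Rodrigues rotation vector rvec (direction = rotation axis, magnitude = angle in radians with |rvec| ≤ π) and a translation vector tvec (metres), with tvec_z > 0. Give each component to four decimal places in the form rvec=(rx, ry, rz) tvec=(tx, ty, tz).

Intrinsics K: fx=678.8, fy=422.2, cx=320.1, cy=231.8
Marker side s = 0.194 m; corners in marker frame (Z=0):
  M0 = (-0.0970, +0.0970, 0)
  M1 = (+0.0970, +0.0970, 0)
  M2 = (+0.0970, -0.0970, 0)
  M3 = (-0.0970, -0.0970, 0)
Detected image corners:
  c0 = (132.804757, 166.281105) px
  c1 = (248.651432, 145.749771) px
  c2 = (258.030059, 75.800581) px
  c3 = (150.233520, 100.101516) px
Planar DLT: solve 8×8 A·h = b for H (H[2,2]=1):
  H  [+491.75224 -153.25378 +195.40233]
  H  [-167.72019 +298.97482 +121.05174]
  H  [-0.42445 -0.42196 +1.00000]
B = K⁻¹H; ‖b₁‖=1.030537, ‖b₂‖=1.030537; λ = 2/(‖b₁‖+‖b₂‖) = 0.970368, sign → tz>0 ⇒ λ=+0.970368
r₁ = λ·B[:,0] = (+0.89720,-0.15935,-0.41187); r₂ = λ·B[:,1] = (-0.02599,+0.91196,-0.40946)
r₃ = r₁×r₂ = (+0.44086,+0.37807,+0.81407); SVD([r₁ r₂ r₃]) → R = UVᵀ:
  R  [+0.89720 -0.02599 +0.44086]
  R  [-0.15935 +0.91196 +0.37807]
  R  [-0.41187 -0.40946 +0.81407]
t = (-0.17826, -0.25454, +0.97037) m
tr R = 2.623226; θ = arccos((tr R − 1)/2) = 0.623889 rad = 35.746°
axis k = ((R−Rᵀ)₃₂, (R−Rᵀ)₁₃, (R−Rᵀ)₂₁) / (2 sinθ) = (-0.674033, +0.729830, -0.114140)
rvec = θ·k = (-0.420522, +0.455332, -0.071210)

rvec=(-0.4205, 0.4553, -0.0712) tvec=(-0.1783, -0.2545, 0.9704)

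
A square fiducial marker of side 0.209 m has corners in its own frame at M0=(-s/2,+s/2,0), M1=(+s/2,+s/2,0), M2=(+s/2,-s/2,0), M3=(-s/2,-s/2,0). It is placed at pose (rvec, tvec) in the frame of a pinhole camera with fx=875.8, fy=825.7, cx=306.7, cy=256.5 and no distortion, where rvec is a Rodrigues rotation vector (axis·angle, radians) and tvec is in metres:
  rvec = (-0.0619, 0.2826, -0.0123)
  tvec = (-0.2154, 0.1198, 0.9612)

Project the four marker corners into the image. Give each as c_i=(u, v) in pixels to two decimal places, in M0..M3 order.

c0=(25.91, 446.42) c1=(198.17, 454.48) c2=(199.02, 268.23) c3=(28.97, 271.15)

Intrinsics K: fx=875.8, fy=825.7, cx=306.7, cy=256.5
Marker side s = 0.209 m; corners in marker frame (Z=0):
  M0 = (-0.1045, +0.1045, 0)
  M1 = (+0.1045, +0.1045, 0)
  M2 = (+0.1045, -0.1045, 0)
  M3 = (-0.1045, -0.1045, 0)
rvec = (-0.0619, 0.2826, -0.0123), |rvec| = θ = 0.28956 rad = 16.591°
Rodrigues: sinθ=0.28553, 1−cosθ=0.04163; R = I + sinθ·[k]× + (1−cosθ)·[k]×²:
    [+0.96027 +0.00344 +0.27905]
    [-0.02081 +0.99802 +0.05931]
    [-0.27829 -0.06276 +0.95844]
t = (-0.2154, 0.1198, 0.9612) m
M0: Pc = R·M0+t = (-0.31539, +0.22627, +0.98372); u = 875.8·(-0.31539)/0.98372 + 306.7 = 25.9121, v = 825.7·(+0.22627)/0.98372 + 256.5 = 446.4213
M1: Pc = R·M1+t = (-0.11469, +0.22192, +0.92556); u = 875.8·(-0.11469)/0.92556 + 306.7 = 198.1743, v = 825.7·(+0.22192)/0.92556 + 256.5 = 454.4752
M2: Pc = R·M2+t = (-0.11541, +0.01333, +0.93868); u = 875.8·(-0.11541)/0.93868 + 306.7 = 199.0194, v = 825.7·(+0.01333)/0.93868 + 256.5 = 268.2270
M3: Pc = R·M3+t = (-0.31611, +0.01768, +0.99684); u = 875.8·(-0.31611)/0.99684 + 306.7 = 28.9748, v = 825.7·(+0.01768)/0.99684 + 256.5 = 271.1461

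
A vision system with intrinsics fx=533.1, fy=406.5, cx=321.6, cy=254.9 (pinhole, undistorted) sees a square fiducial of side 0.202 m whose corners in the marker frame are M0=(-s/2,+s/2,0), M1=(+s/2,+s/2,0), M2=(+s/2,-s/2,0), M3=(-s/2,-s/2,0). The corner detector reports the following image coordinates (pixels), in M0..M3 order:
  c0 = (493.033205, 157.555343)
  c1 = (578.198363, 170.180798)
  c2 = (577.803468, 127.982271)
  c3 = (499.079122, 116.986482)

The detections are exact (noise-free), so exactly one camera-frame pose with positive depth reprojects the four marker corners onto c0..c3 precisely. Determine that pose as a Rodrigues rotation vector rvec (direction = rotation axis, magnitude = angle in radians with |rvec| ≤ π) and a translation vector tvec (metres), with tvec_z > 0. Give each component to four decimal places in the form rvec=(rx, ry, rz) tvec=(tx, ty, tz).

Intrinsics K: fx=533.1, fy=406.5, cx=321.6, cy=254.9
Marker side s = 0.202 m; corners in marker frame (Z=0):
  M0 = (-0.1010, +0.1010, 0)
  M1 = (+0.1010, +0.1010, 0)
  M2 = (+0.1010, -0.1010, 0)
  M3 = (-0.1010, -0.1010, 0)
Detected image corners:
  c0 = (493.033205, 157.555343) px
  c1 = (578.198363, 170.180798) px
  c2 = (577.803468, 127.982271) px
  c3 = (499.079122, 116.986482) px
Planar DLT: solve 8×8 A·h = b for H (H[2,2]=1):
  H  [+360.41862 -224.62101 +536.74066]
  H  [+46.41339 +148.71501 +142.30750]
  H  [-0.08308 -0.39197 +1.00000]
B = K⁻¹H; ‖b₁‖=0.749612, ‖b₂‖=0.749612; λ = 2/(‖b₁‖+‖b₂‖) = 1.334024, sign → tz>0 ⇒ λ=+1.334024
r₁ = λ·B[:,0] = (+0.96877,+0.22182,-0.11083); r₂ = λ·B[:,1] = (-0.24664,+0.81593,-0.52290)
r₃ = r₁×r₂ = (-0.02555,+0.53390,+0.84516); SVD([r₁ r₂ r₃]) → R = UVᵀ:
  R  [+0.96877 -0.24664 -0.02555]
  R  [+0.22182 +0.81593 +0.53390]
  R  [-0.11083 -0.52290 +0.84516]
t = (+0.53837, -0.36950, +1.33402) m
tr R = 2.629860; θ = arccos((tr R − 1)/2) = 0.618188 rad = 35.420°
axis k = ((R−Rᵀ)₃₂, (R−Rᵀ)₁₃, (R−Rᵀ)₂₁) / (2 sinθ) = (-0.911729, +0.073572, +0.404151)
rvec = θ·k = (-0.563620, +0.045481, +0.249841)

rvec=(-0.5636, 0.0455, 0.2498) tvec=(0.5384, -0.3695, 1.3340)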